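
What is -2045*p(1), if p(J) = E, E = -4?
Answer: 8180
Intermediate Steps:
p(J) = -4
-2045*p(1) = -2045*(-4) = 8180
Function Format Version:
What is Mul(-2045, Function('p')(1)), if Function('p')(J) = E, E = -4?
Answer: 8180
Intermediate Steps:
Function('p')(J) = -4
Mul(-2045, Function('p')(1)) = Mul(-2045, -4) = 8180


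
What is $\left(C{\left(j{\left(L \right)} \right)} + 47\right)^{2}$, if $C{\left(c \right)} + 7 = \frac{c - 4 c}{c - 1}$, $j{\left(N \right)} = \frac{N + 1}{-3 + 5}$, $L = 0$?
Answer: $1849$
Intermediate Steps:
$j{\left(N \right)} = \frac{1}{2} + \frac{N}{2}$ ($j{\left(N \right)} = \frac{1 + N}{2} = \left(1 + N\right) \frac{1}{2} = \frac{1}{2} + \frac{N}{2}$)
$C{\left(c \right)} = -7 - \frac{3 c}{-1 + c}$ ($C{\left(c \right)} = -7 + \frac{c - 4 c}{c - 1} = -7 + \frac{\left(-3\right) c}{-1 + c} = -7 - \frac{3 c}{-1 + c}$)
$\left(C{\left(j{\left(L \right)} \right)} + 47\right)^{2} = \left(\frac{7 - 10 \left(\frac{1}{2} + \frac{1}{2} \cdot 0\right)}{-1 + \left(\frac{1}{2} + \frac{1}{2} \cdot 0\right)} + 47\right)^{2} = \left(\frac{7 - 10 \left(\frac{1}{2} + 0\right)}{-1 + \left(\frac{1}{2} + 0\right)} + 47\right)^{2} = \left(\frac{7 - 5}{-1 + \frac{1}{2}} + 47\right)^{2} = \left(\frac{7 - 5}{- \frac{1}{2}} + 47\right)^{2} = \left(\left(-2\right) 2 + 47\right)^{2} = \left(-4 + 47\right)^{2} = 43^{2} = 1849$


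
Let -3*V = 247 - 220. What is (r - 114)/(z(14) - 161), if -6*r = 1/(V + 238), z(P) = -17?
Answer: 156637/244572 ≈ 0.64045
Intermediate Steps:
V = -9 (V = -(247 - 220)/3 = -⅓*27 = -9)
r = -1/1374 (r = -1/(6*(-9 + 238)) = -⅙/229 = -⅙*1/229 = -1/1374 ≈ -0.00072780)
(r - 114)/(z(14) - 161) = (-1/1374 - 114)/(-17 - 161) = -156637/1374/(-178) = -156637/1374*(-1/178) = 156637/244572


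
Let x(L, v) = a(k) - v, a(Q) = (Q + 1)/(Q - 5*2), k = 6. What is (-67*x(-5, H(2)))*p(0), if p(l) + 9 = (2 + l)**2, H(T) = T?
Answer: -5025/4 ≈ -1256.3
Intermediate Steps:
a(Q) = (1 + Q)/(-10 + Q) (a(Q) = (1 + Q)/(Q - 10) = (1 + Q)/(-10 + Q))
p(l) = -9 + (2 + l)**2
x(L, v) = -7/4 - v (x(L, v) = (1 + 6)/(-10 + 6) - v = 7/(-4) - v = -1/4*7 - v = -7/4 - v)
(-67*x(-5, H(2)))*p(0) = (-67*(-7/4 - 1*2))*(-9 + (2 + 0)**2) = (-67*(-7/4 - 2))*(-9 + 2**2) = (-67*(-15/4))*(-9 + 4) = (1005/4)*(-5) = -5025/4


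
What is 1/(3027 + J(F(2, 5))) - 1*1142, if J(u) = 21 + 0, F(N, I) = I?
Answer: -3480815/3048 ≈ -1142.0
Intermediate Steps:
J(u) = 21
1/(3027 + J(F(2, 5))) - 1*1142 = 1/(3027 + 21) - 1*1142 = 1/3048 - 1142 = -3480815/3048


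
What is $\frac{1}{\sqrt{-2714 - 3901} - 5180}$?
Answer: $- \frac{148}{766829} - \frac{3 i \sqrt{15}}{3834145} \approx -0.000193 - 3.0304 \cdot 10^{-6} i$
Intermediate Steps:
$\frac{1}{\sqrt{-2714 - 3901} - 5180} = \frac{1}{\sqrt{-6615} - 5180} = \frac{1}{21 i \sqrt{15} - 5180} = \frac{1}{-5180 + 21 i \sqrt{15}}$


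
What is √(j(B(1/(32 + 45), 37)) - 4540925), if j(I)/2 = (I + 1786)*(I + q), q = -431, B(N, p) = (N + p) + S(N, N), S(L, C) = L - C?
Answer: 3*I*√3937786117/77 ≈ 2444.9*I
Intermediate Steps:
B(N, p) = N + p (B(N, p) = (N + p) + (N - N) = (N + p) + 0 = N + p)
j(I) = 2*(-431 + I)*(1786 + I) (j(I) = 2*((I + 1786)*(I - 431)) = 2*((1786 + I)*(-431 + I)) = 2*((-431 + I)*(1786 + I)) = 2*(-431 + I)*(1786 + I))
√(j(B(1/(32 + 45), 37)) - 4540925) = √((-1539532 + 2*(1/(32 + 45) + 37)² + 2710*(1/(32 + 45) + 37)) - 4540925) = √((-1539532 + 2*(1/77 + 37)² + 2710*(1/77 + 37)) - 4540925) = √((-1539532 + 2*(2850/77)² + 2710*(2850/77)) - 4540925) = √((-1539532 + 2*(8122500/5929) + 7723500/77) - 4540925) = √((-1539532 + 16245000/5929 + 7723500/77) - 4540925) = √(-8516930728/5929 - 4540925) = √(-35440075053/5929) = 3*I*√3937786117/77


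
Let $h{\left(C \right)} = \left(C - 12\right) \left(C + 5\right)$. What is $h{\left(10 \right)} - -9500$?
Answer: $9470$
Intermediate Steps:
$h{\left(C \right)} = \left(-12 + C\right) \left(5 + C\right)$
$h{\left(10 \right)} - -9500 = \left(-60 + 10^{2} - 70\right) - -9500 = \left(-60 + 100 - 70\right) + 9500 = -30 + 9500 = 9470$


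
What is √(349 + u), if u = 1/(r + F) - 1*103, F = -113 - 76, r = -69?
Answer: √16374486/258 ≈ 15.684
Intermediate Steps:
F = -189
u = -26575/258 (u = 1/(-69 - 189) - 1*103 = 1/(-258) - 103 = -1/258 - 103 = -26575/258 ≈ -103.00)
√(349 + u) = √(349 - 26575/258) = √(63467/258) = √16374486/258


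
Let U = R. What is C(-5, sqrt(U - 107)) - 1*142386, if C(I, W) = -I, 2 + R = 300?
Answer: -142381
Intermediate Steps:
R = 298 (R = -2 + 300 = 298)
U = 298
C(-5, sqrt(U - 107)) - 1*142386 = -1*(-5) - 1*142386 = 5 - 142386 = -142381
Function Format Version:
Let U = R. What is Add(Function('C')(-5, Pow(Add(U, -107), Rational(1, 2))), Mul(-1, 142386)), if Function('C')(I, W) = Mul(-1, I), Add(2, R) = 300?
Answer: -142381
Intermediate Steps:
R = 298 (R = Add(-2, 300) = 298)
U = 298
Add(Function('C')(-5, Pow(Add(U, -107), Rational(1, 2))), Mul(-1, 142386)) = Add(Mul(-1, -5), Mul(-1, 142386)) = Add(5, -142386) = -142381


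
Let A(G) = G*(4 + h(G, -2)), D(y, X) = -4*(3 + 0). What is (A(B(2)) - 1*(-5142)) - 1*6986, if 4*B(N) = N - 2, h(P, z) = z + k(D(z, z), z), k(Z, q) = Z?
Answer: -1844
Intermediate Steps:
D(y, X) = -12 (D(y, X) = -4*3 = -12)
h(P, z) = -12 + z (h(P, z) = z - 12 = -12 + z)
B(N) = -1/2 + N/4 (B(N) = (N - 2)/4 = (-2 + N)/4 = -1/2 + N/4)
A(G) = -10*G (A(G) = G*(4 + (-12 - 2)) = G*(4 - 14) = G*(-10) = -10*G)
(A(B(2)) - 1*(-5142)) - 1*6986 = (-10*(-1/2 + (1/4)*2) - 1*(-5142)) - 1*6986 = (-10*(-1/2 + 1/2) + 5142) - 6986 = (-10*0 + 5142) - 6986 = (0 + 5142) - 6986 = 5142 - 6986 = -1844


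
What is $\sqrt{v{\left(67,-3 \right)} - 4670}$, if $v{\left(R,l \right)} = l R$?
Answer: $i \sqrt{4871} \approx 69.793 i$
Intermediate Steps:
$v{\left(R,l \right)} = R l$
$\sqrt{v{\left(67,-3 \right)} - 4670} = \sqrt{67 \left(-3\right) - 4670} = \sqrt{-201 - 4670} = \sqrt{-4871} = i \sqrt{4871}$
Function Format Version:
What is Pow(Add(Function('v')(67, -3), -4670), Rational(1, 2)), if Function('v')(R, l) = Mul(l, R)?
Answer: Mul(I, Pow(4871, Rational(1, 2))) ≈ Mul(69.793, I)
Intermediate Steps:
Function('v')(R, l) = Mul(R, l)
Pow(Add(Function('v')(67, -3), -4670), Rational(1, 2)) = Pow(Add(Mul(67, -3), -4670), Rational(1, 2)) = Pow(Add(-201, -4670), Rational(1, 2)) = Pow(-4871, Rational(1, 2)) = Mul(I, Pow(4871, Rational(1, 2)))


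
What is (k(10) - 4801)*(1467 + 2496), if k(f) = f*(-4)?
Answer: -19184883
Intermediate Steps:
k(f) = -4*f
(k(10) - 4801)*(1467 + 2496) = (-4*10 - 4801)*(1467 + 2496) = (-40 - 4801)*3963 = -4841*3963 = -19184883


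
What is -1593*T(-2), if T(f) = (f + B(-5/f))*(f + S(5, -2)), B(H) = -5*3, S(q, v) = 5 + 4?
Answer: 189567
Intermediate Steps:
S(q, v) = 9
B(H) = -15
T(f) = (-15 + f)*(9 + f) (T(f) = (f - 15)*(f + 9) = (-15 + f)*(9 + f))
-1593*T(-2) = -1593*(-135 + (-2)² - 6*(-2)) = -1593*(-135 + 4 + 12) = -1593*(-119) = 189567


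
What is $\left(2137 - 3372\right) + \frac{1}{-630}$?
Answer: $- \frac{778051}{630} \approx -1235.0$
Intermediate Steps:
$\left(2137 - 3372\right) + \frac{1}{-630} = -1235 - \frac{1}{630} = - \frac{778051}{630}$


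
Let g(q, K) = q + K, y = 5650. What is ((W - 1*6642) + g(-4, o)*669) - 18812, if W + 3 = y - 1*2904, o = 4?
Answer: -22711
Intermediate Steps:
g(q, K) = K + q
W = 2743 (W = -3 + (5650 - 1*2904) = -3 + (5650 - 2904) = -3 + 2746 = 2743)
((W - 1*6642) + g(-4, o)*669) - 18812 = ((2743 - 1*6642) + (4 - 4)*669) - 18812 = ((2743 - 6642) + 0*669) - 18812 = (-3899 + 0) - 18812 = -3899 - 18812 = -22711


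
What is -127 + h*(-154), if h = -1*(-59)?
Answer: -9213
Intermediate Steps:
h = 59
-127 + h*(-154) = -127 + 59*(-154) = -127 - 9086 = -9213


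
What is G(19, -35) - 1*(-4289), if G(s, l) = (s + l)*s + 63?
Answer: 4048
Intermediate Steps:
G(s, l) = 63 + s*(l + s) (G(s, l) = (l + s)*s + 63 = s*(l + s) + 63 = 63 + s*(l + s))
G(19, -35) - 1*(-4289) = (63 + 19² - 35*19) - 1*(-4289) = (63 + 361 - 665) + 4289 = -241 + 4289 = 4048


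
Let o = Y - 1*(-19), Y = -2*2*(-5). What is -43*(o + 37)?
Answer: -3268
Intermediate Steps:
Y = 20 (Y = -4*(-5) = 20)
o = 39 (o = 20 - 1*(-19) = 20 + 19 = 39)
-43*(o + 37) = -43*(39 + 37) = -43*76 = -3268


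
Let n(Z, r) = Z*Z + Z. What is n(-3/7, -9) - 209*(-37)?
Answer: 378905/49 ≈ 7732.8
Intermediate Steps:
n(Z, r) = Z + Z² (n(Z, r) = Z² + Z = Z + Z²)
n(-3/7, -9) - 209*(-37) = (-3/7)*(1 - 3/7) - 209*(-37) = (-3*⅐)*(1 - 3*⅐) + 7733 = -3*(1 - 3/7)/7 + 7733 = -3/7*4/7 + 7733 = -12/49 + 7733 = 378905/49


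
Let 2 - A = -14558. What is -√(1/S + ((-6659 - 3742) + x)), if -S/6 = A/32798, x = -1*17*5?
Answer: -I*√1250462519670/10920 ≈ -102.4*I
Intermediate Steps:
A = 14560 (A = 2 - 1*(-14558) = 2 + 14558 = 14560)
x = -85 (x = -17*5 = -85)
S = -43680/16399 (S = -87360/32798 = -6*7280/16399 = -43680/16399 ≈ -2.6636)
-√(1/S + ((-6659 - 3742) + x)) = -√(1/(-43680/16399) + ((-6659 - 3742) - 85)) = -√(-16399/43680 + (-10401 - 85)) = -√(-16399/43680 - 10486) = -√(-458044879/43680) = -I*√1250462519670/10920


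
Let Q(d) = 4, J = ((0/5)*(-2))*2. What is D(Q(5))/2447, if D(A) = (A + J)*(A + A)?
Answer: 32/2447 ≈ 0.013077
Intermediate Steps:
J = 0 (J = ((0*(⅕))*(-2))*2 = (0*(-2))*2 = 0*2 = 0)
D(A) = 2*A² (D(A) = (A + 0)*(A + A) = A*(2*A) = 2*A²)
D(Q(5))/2447 = (2*4²)/2447 = (2*16)*(1/2447) = 32*(1/2447) = 32/2447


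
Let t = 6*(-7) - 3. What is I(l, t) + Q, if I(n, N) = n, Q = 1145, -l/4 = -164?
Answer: 1801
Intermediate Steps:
l = 656 (l = -4*(-164) = 656)
t = -45 (t = -42 - 3 = -45)
I(l, t) + Q = 656 + 1145 = 1801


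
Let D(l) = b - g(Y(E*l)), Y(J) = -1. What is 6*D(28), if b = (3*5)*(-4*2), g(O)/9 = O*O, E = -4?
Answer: -774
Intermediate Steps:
g(O) = 9*O² (g(O) = 9*(O*O) = 9*O²)
b = -120 (b = 15*(-8) = -120)
D(l) = -129 (D(l) = -120 - 9*(-1)² = -120 - 9 = -129)
6*D(28) = 6*(-129) = -774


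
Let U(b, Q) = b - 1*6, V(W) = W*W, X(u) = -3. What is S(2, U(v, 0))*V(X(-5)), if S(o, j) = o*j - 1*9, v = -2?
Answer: -225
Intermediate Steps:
V(W) = W²
U(b, Q) = -6 + b (U(b, Q) = b - 6 = -6 + b)
S(o, j) = -9 + j*o (S(o, j) = j*o - 9 = -9 + j*o)
S(2, U(v, 0))*V(X(-5)) = (-9 + (-6 - 2)*2)*(-3)² = (-9 - 8*2)*9 = (-9 - 16)*9 = -25*9 = -225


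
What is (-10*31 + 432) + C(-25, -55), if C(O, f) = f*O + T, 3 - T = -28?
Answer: 1528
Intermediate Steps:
T = 31 (T = 3 - 1*(-28) = 3 + 28 = 31)
C(O, f) = 31 + O*f (C(O, f) = f*O + 31 = O*f + 31 = 31 + O*f)
(-10*31 + 432) + C(-25, -55) = (-10*31 + 432) + (31 - 25*(-55)) = (-310 + 432) + (31 + 1375) = 122 + 1406 = 1528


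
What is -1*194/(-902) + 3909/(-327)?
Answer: -577080/49159 ≈ -11.739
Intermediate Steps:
-1*194/(-902) + 3909/(-327) = -194*(-1/902) + 3909*(-1/327) = 97/451 - 1303/109 = -577080/49159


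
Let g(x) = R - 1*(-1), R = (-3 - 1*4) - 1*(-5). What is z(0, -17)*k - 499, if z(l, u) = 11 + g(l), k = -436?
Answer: -4859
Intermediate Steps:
R = -2 (R = (-3 - 4) + 5 = -7 + 5 = -2)
g(x) = -1 (g(x) = -2 - 1*(-1) = -2 + 1 = -1)
z(l, u) = 10 (z(l, u) = 11 - 1 = 10)
z(0, -17)*k - 499 = 10*(-436) - 499 = -4360 - 499 = -4859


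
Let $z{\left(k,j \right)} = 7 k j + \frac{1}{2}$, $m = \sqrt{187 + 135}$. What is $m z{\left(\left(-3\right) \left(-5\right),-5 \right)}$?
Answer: $- \frac{1049 \sqrt{322}}{2} \approx -9411.8$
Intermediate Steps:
$m = \sqrt{322} \approx 17.944$
$z{\left(k,j \right)} = \frac{1}{2} + 7 j k$ ($z{\left(k,j \right)} = 7 j k + \frac{1}{2} = \frac{1}{2} + 7 j k$)
$m z{\left(\left(-3\right) \left(-5\right),-5 \right)} = \sqrt{322} \left(\frac{1}{2} + 7 \left(-5\right) \left(\left(-3\right) \left(-5\right)\right)\right) = \sqrt{322} \left(\frac{1}{2} + 7 \left(-5\right) 15\right) = \sqrt{322} \left(\frac{1}{2} - 525\right) = \sqrt{322} \left(- \frac{1049}{2}\right) = - \frac{1049 \sqrt{322}}{2}$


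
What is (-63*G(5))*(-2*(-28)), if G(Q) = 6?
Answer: -21168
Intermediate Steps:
(-63*G(5))*(-2*(-28)) = (-63*6)*(-2*(-28)) = -378*56 = -21168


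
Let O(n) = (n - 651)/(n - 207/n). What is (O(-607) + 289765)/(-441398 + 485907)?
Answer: 53352203368/8195041589 ≈ 6.5103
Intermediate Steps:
O(n) = (-651 + n)/(n - 207/n)
(O(-607) + 289765)/(-441398 + 485907) = (-607*(-651 - 607)/(-207 + (-607)²) + 289765)/(-441398 + 485907) = (-607*(-1258)/(-207 + 368449) + 289765)/44509 = (-607*(-1258)/368242 + 289765)*(1/44509) = (-607*1/368242*(-1258) + 289765)*(1/44509) = (381803/184121 + 289765)*(1/44509) = (53352203368/184121)*(1/44509) = 53352203368/8195041589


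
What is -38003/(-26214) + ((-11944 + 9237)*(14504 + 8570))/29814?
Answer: -272704661435/130257366 ≈ -2093.6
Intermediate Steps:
-38003/(-26214) + ((-11944 + 9237)*(14504 + 8570))/29814 = -38003*(-1/26214) - 2707*23074*(1/29814) = 38003/26214 - 62461318*1/29814 = 38003/26214 - 31230659/14907 = -272704661435/130257366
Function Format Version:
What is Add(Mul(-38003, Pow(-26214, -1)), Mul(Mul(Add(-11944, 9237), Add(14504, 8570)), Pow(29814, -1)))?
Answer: Rational(-272704661435, 130257366) ≈ -2093.6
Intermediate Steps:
Add(Mul(-38003, Pow(-26214, -1)), Mul(Mul(Add(-11944, 9237), Add(14504, 8570)), Pow(29814, -1))) = Add(Mul(-38003, Rational(-1, 26214)), Mul(Mul(-2707, 23074), Rational(1, 29814))) = Add(Rational(38003, 26214), Mul(-62461318, Rational(1, 29814))) = Add(Rational(38003, 26214), Rational(-31230659, 14907)) = Rational(-272704661435, 130257366)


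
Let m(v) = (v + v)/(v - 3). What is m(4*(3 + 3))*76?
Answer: 1216/7 ≈ 173.71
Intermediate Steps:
m(v) = 2*v/(-3 + v) (m(v) = (2*v)/(-3 + v) = 2*v/(-3 + v))
m(4*(3 + 3))*76 = (2*(4*(3 + 3))/(-3 + 4*(3 + 3)))*76 = (2*(4*6)/(-3 + 4*6))*76 = (2*24/(-3 + 24))*76 = (2*24/21)*76 = (2*24*(1/21))*76 = (16/7)*76 = 1216/7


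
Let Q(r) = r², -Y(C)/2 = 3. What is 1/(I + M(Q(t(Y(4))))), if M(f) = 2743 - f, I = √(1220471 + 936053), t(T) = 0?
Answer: 2743/5367525 - 2*√539131/5367525 ≈ 0.00023744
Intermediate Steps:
Y(C) = -6 (Y(C) = -2*3 = -6)
I = 2*√539131 (I = √2156524 = 2*√539131 ≈ 1468.5)
1/(I + M(Q(t(Y(4))))) = 1/(2*√539131 + (2743 - 1*0²)) = 1/(2*√539131 + (2743 - 1*0)) = 1/(2*√539131 + (2743 + 0)) = 1/(2*√539131 + 2743) = 1/(2743 + 2*√539131)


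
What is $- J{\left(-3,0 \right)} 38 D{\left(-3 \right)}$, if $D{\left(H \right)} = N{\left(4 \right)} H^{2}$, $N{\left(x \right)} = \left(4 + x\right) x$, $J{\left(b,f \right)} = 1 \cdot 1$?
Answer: $-10944$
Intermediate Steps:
$J{\left(b,f \right)} = 1$
$N{\left(x \right)} = x \left(4 + x\right)$
$D{\left(H \right)} = 32 H^{2}$ ($D{\left(H \right)} = 4 \left(4 + 4\right) H^{2} = 4 \cdot 8 H^{2} = 32 H^{2}$)
$- J{\left(-3,0 \right)} 38 D{\left(-3 \right)} = - 1 \cdot 38 \cdot 32 \left(-3\right)^{2} = - 38 \cdot 32 \cdot 9 = - 38 \cdot 288 = \left(-1\right) 10944 = -10944$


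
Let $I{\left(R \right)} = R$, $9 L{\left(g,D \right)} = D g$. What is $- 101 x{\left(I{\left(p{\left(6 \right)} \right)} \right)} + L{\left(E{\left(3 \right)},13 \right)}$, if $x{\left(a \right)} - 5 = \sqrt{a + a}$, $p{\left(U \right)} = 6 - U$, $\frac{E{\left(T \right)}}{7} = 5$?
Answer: $- \frac{4090}{9} \approx -454.44$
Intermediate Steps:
$E{\left(T \right)} = 35$ ($E{\left(T \right)} = 7 \cdot 5 = 35$)
$L{\left(g,D \right)} = \frac{D g}{9}$
$x{\left(a \right)} = 5 + \sqrt{2} \sqrt{a}$ ($x{\left(a \right)} = 5 + \sqrt{a + a} = 5 + \sqrt{2 a} = 5 + \sqrt{2} \sqrt{a}$)
$- 101 x{\left(I{\left(p{\left(6 \right)} \right)} \right)} + L{\left(E{\left(3 \right)},13 \right)} = - 101 \left(5 + \sqrt{2} \sqrt{6 - 6}\right) + \frac{1}{9} \cdot 13 \cdot 35 = - 101 \left(5 + \sqrt{2} \sqrt{6 - 6}\right) + \frac{455}{9} = - 101 \left(5 + \sqrt{2} \sqrt{0}\right) + \frac{455}{9} = - 101 \left(5 + \sqrt{2} \cdot 0\right) + \frac{455}{9} = - 101 \left(5 + 0\right) + \frac{455}{9} = \left(-101\right) 5 + \frac{455}{9} = -505 + \frac{455}{9} = - \frac{4090}{9}$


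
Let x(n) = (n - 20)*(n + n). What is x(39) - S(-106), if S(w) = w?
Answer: 1588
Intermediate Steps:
x(n) = 2*n*(-20 + n) (x(n) = (-20 + n)*(2*n) = 2*n*(-20 + n))
x(39) - S(-106) = 2*39*(-20 + 39) - 1*(-106) = 2*39*19 + 106 = 1482 + 106 = 1588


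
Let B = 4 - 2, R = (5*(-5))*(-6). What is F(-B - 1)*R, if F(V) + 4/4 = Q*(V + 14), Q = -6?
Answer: -10050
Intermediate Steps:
R = 150 (R = -25*(-6) = 150)
B = 2
F(V) = -85 - 6*V (F(V) = -1 - 6*(V + 14) = -1 - 6*(14 + V) = -1 + (-84 - 6*V) = -85 - 6*V)
F(-B - 1)*R = (-85 - 6*(-1*2 - 1))*150 = (-85 - 6*(-2 - 1))*150 = (-85 - 6*(-3))*150 = (-85 + 18)*150 = -67*150 = -10050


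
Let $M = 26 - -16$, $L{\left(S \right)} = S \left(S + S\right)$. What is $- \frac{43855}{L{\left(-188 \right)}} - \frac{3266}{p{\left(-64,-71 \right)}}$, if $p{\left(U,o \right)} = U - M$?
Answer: $\frac{113109189}{3746464} \approx 30.191$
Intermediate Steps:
$L{\left(S \right)} = 2 S^{2}$ ($L{\left(S \right)} = S 2 S = 2 S^{2}$)
$M = 42$ ($M = 26 + 16 = 42$)
$p{\left(U,o \right)} = -42 + U$ ($p{\left(U,o \right)} = U - 42 = -42 + U$)
$- \frac{43855}{L{\left(-188 \right)}} - \frac{3266}{p{\left(-64,-71 \right)}} = - \frac{43855}{2 \left(-188\right)^{2}} - \frac{3266}{-42 - 64} = - \frac{43855}{2 \cdot 35344} - \frac{3266}{-106} = - \frac{43855}{70688} - - \frac{1633}{53} = \left(-43855\right) \frac{1}{70688} + \frac{1633}{53} = - \frac{43855}{70688} + \frac{1633}{53} = \frac{113109189}{3746464}$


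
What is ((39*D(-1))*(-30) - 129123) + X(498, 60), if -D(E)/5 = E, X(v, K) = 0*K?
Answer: -134973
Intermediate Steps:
X(v, K) = 0
D(E) = -5*E
((39*D(-1))*(-30) - 129123) + X(498, 60) = ((39*(-5*(-1)))*(-30) - 129123) + 0 = ((39*5)*(-30) - 129123) + 0 = (195*(-30) - 129123) + 0 = (-5850 - 129123) + 0 = -134973 + 0 = -134973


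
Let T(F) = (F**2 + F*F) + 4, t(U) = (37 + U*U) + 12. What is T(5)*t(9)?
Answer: 7020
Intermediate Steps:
t(U) = 49 + U**2 (t(U) = (37 + U**2) + 12 = 49 + U**2)
T(F) = 4 + 2*F**2 (T(F) = (F**2 + F**2) + 4 = 2*F**2 + 4 = 4 + 2*F**2)
T(5)*t(9) = (4 + 2*5**2)*(49 + 9**2) = (4 + 2*25)*(49 + 81) = (4 + 50)*130 = 54*130 = 7020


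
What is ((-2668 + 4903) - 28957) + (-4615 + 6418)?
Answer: -24919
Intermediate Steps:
((-2668 + 4903) - 28957) + (-4615 + 6418) = (2235 - 28957) + 1803 = -26722 + 1803 = -24919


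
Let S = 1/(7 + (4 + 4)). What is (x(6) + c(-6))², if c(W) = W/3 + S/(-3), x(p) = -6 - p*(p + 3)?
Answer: 7789681/2025 ≈ 3846.8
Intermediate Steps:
x(p) = -6 - p*(3 + p)
S = 1/15 (S = 1/(7 + 8) = 1/15 ≈ 0.066667)
c(W) = -1/45 + W/3 (c(W) = W/3 + (1/15)/(-3) = W*(⅓) + (1/15)*(-⅓) = W/3 - 1/45 = -1/45 + W/3)
(x(6) + c(-6))² = ((-6 - 1*6² - 3*6) + (-1/45 + (⅓)*(-6)))² = ((-6 - 1*36 - 18) + (-1/45 - 2))² = ((-6 - 36 - 18) - 91/45)² = (-60 - 91/45)² = (-2791/45)² = 7789681/2025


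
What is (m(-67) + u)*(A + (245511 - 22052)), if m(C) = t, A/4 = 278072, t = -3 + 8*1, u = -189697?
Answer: -253380519924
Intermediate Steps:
t = 5 (t = -3 + 8 = 5)
A = 1112288 (A = 4*278072 = 1112288)
m(C) = 5
(m(-67) + u)*(A + (245511 - 22052)) = (5 - 189697)*(1112288 + (245511 - 22052)) = -189692*(1112288 + 223459) = -189692*1335747 = -253380519924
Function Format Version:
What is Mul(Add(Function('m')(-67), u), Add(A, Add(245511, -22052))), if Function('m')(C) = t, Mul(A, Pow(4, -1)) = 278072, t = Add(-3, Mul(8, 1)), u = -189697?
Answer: -253380519924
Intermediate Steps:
t = 5 (t = Add(-3, 8) = 5)
A = 1112288 (A = Mul(4, 278072) = 1112288)
Function('m')(C) = 5
Mul(Add(Function('m')(-67), u), Add(A, Add(245511, -22052))) = Mul(Add(5, -189697), Add(1112288, Add(245511, -22052))) = Mul(-189692, Add(1112288, 223459)) = Mul(-189692, 1335747) = -253380519924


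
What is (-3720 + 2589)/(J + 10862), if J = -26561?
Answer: 377/5233 ≈ 0.072043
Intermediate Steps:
(-3720 + 2589)/(J + 10862) = (-3720 + 2589)/(-26561 + 10862) = -1131/(-15699) = -1131*(-1/15699) = 377/5233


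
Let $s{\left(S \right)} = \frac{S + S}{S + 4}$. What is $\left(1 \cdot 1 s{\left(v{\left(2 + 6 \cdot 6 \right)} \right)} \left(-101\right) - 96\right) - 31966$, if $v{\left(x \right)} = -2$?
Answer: $-31860$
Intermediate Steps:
$s{\left(S \right)} = \frac{2 S}{4 + S}$
$\left(1 \cdot 1 s{\left(v{\left(2 + 6 \cdot 6 \right)} \right)} \left(-101\right) - 96\right) - 31966 = \left(1 \cdot 1 \cdot 2 \left(-2\right) \frac{1}{4 - 2} \left(-101\right) - 96\right) - 31966 = \left(1 \cdot 2 \left(-2\right) \frac{1}{2} \left(-101\right) - 96\right) - 31966 = \left(1 \left(-2\right) \left(-101\right) - 96\right) - 31966 = \left(\left(-2\right) \left(-101\right) - 96\right) - 31966 = \left(202 - 96\right) - 31966 = 106 - 31966 = -31860$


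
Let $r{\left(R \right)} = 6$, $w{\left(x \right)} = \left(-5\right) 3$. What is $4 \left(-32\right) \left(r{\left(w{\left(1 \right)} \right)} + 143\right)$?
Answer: $-19072$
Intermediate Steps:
$w{\left(x \right)} = -15$
$4 \left(-32\right) \left(r{\left(w{\left(1 \right)} \right)} + 143\right) = 4 \left(-32\right) \left(6 + 143\right) = \left(-128\right) 149 = -19072$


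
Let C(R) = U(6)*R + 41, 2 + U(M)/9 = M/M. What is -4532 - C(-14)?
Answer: -4699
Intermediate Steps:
U(M) = -9 (U(M) = -18 + 9*(M/M) = -18 + 9*1 = -18 + 9 = -9)
C(R) = 41 - 9*R (C(R) = -9*R + 41 = 41 - 9*R)
-4532 - C(-14) = -4532 - (41 - 9*(-14)) = -4532 - (41 + 126) = -4532 - 1*167 = -4532 - 167 = -4699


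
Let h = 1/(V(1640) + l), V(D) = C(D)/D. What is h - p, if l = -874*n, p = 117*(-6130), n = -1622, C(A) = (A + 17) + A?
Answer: 1667451008366210/2324913217 ≈ 7.1721e+5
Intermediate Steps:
C(A) = 17 + 2*A (C(A) = (17 + A) + A = 17 + 2*A)
V(D) = (17 + 2*D)/D
p = -717210
l = 1417628 (l = -874*(-1622) = 1417628)
h = 1640/2324913217 (h = 1/((2 + 17/1640) + 1417628) = 1/(3297/1640 + 1417628) = 1/(2324913217/1640) = 1640/2324913217 ≈ 7.0540e-7)
h - p = 1640/2324913217 - 1*(-717210) = 1640/2324913217 + 717210 = 1667451008366210/2324913217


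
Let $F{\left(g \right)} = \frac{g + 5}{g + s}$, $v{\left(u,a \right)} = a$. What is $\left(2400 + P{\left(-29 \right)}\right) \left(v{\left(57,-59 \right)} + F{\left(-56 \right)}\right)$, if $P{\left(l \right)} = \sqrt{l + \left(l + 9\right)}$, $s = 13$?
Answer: $- \frac{5966400}{43} - \frac{17402 i}{43} \approx -1.3875 \cdot 10^{5} - 404.7 i$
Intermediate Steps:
$F{\left(g \right)} = \frac{5 + g}{13 + g}$ ($F{\left(g \right)} = \frac{g + 5}{g + 13} = \frac{5 + g}{13 + g}$)
$P{\left(l \right)} = \sqrt{9 + 2 l}$ ($P{\left(l \right)} = \sqrt{l + \left(9 + l\right)} = \sqrt{9 + 2 l}$)
$\left(2400 + P{\left(-29 \right)}\right) \left(v{\left(57,-59 \right)} + F{\left(-56 \right)}\right) = \left(2400 + \sqrt{9 + 2 \left(-29\right)}\right) \left(-59 + \frac{5 - 56}{13 - 56}\right) = \left(2400 + \sqrt{9 - 58}\right) \left(-59 + \frac{1}{-43} \left(-51\right)\right) = \left(2400 + \sqrt{-49}\right) \left(-59 - - \frac{51}{43}\right) = \left(2400 + 7 i\right) \left(-59 + \frac{51}{43}\right) = \left(2400 + 7 i\right) \left(- \frac{2486}{43}\right) = - \frac{5966400}{43} - \frac{17402 i}{43}$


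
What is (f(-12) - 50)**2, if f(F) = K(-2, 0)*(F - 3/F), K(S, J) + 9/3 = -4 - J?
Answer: 16641/16 ≈ 1040.1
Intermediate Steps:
K(S, J) = -7 - J (K(S, J) = -3 + (-4 - J) = -7 - J)
f(F) = -7*F + 21/F (f(F) = (-7 - 1*0)*(F - 3/F) = (-7 + 0)*(F - 3/F) = -7*(F - 3/F) = -7*F + 21/F)
(f(-12) - 50)**2 = ((-7*(-12) + 21/(-12)) - 50)**2 = ((84 + 21*(-1/12)) - 50)**2 = ((84 - 7/4) - 50)**2 = (329/4 - 50)**2 = (129/4)**2 = 16641/16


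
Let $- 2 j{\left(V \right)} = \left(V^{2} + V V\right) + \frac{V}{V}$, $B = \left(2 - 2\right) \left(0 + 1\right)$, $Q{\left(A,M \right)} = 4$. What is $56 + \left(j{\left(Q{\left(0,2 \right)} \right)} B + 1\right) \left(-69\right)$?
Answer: $-13$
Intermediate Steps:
$B = 0$ ($B = 0 \cdot 1 = 0$)
$j{\left(V \right)} = - \frac{1}{2} - V^{2}$ ($j{\left(V \right)} = - \frac{\left(V^{2} + V V\right) + \frac{V}{V}}{2} = - \frac{\left(V^{2} + V^{2}\right) + 1}{2} = - \frac{2 V^{2} + 1}{2} = - \frac{1 + 2 V^{2}}{2} = - \frac{1}{2} - V^{2}$)
$56 + \left(j{\left(Q{\left(0,2 \right)} \right)} B + 1\right) \left(-69\right) = 56 + \left(\left(- \frac{1}{2} - 4^{2}\right) 0 + 1\right) \left(-69\right) = 56 + \left(\left(- \frac{1}{2} - 16\right) 0 + 1\right) \left(-69\right) = 56 + \left(\left(- \frac{33}{2}\right) 0 + 1\right) \left(-69\right) = 56 + \left(0 + 1\right) \left(-69\right) = 56 + 1 \left(-69\right) = 56 - 69 = -13$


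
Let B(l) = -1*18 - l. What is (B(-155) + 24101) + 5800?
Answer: 30038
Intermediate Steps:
B(l) = -18 - l
(B(-155) + 24101) + 5800 = ((-18 - 1*(-155)) + 24101) + 5800 = ((-18 + 155) + 24101) + 5800 = (137 + 24101) + 5800 = 24238 + 5800 = 30038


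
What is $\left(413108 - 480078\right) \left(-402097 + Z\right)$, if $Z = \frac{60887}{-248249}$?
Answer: $\frac{6684961408508800}{248249} \approx 2.6928 \cdot 10^{10}$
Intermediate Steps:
$Z = - \frac{60887}{248249}$ ($Z = 60887 \left(- \frac{1}{248249}\right) = - \frac{60887}{248249} \approx -0.24527$)
$\left(413108 - 480078\right) \left(-402097 + Z\right) = \left(413108 - 480078\right) \left(-402097 - \frac{60887}{248249}\right) = \left(-66970\right) \left(- \frac{99820239040}{248249}\right) = \frac{6684961408508800}{248249}$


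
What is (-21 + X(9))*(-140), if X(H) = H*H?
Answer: -8400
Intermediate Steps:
X(H) = H**2
(-21 + X(9))*(-140) = (-21 + 9**2)*(-140) = (-21 + 81)*(-140) = 60*(-140) = -8400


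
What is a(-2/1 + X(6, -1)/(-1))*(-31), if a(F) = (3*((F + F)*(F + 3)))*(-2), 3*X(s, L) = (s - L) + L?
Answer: 1488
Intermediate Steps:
X(s, L) = s/3 (X(s, L) = ((s - L) + L)/3 = s/3)
a(F) = -12*F*(3 + F) (a(F) = (3*((2*F)*(3 + F)))*(-2) = (3*(2*F*(3 + F)))*(-2) = (6*F*(3 + F))*(-2) = -12*F*(3 + F))
a(-2/1 + X(6, -1)/(-1))*(-31) = -12*(-2/1 + ((⅓)*6)/(-1))*(3 + (-2/1 + ((⅓)*6)/(-1)))*(-31) = -12*(-2*1 + 2*(-1))*(3 + (-2*1 + 2*(-1)))*(-31) = -12*(-2 - 2)*(3 + (-2 - 2))*(-31) = -12*(-4)*(3 - 4)*(-31) = -12*(-4)*(-1)*(-31) = -48*(-31) = 1488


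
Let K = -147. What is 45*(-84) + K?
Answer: -3927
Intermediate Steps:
45*(-84) + K = 45*(-84) - 147 = -3780 - 147 = -3927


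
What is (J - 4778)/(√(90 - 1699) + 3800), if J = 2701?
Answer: -7892600/14441609 + 2077*I*√1609/14441609 ≈ -0.54652 + 0.005769*I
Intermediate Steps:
(J - 4778)/(√(90 - 1699) + 3800) = (2701 - 4778)/(√(90 - 1699) + 3800) = -2077/(√(-1609) + 3800) = -2077/(I*√1609 + 3800) = -2077/(3800 + I*√1609)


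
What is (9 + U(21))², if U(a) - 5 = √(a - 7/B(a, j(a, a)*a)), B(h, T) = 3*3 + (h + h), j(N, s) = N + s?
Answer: 11060/51 + 56*√13566/51 ≈ 344.75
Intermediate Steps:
B(h, T) = 9 + 2*h
U(a) = 5 + √(a - 7/(9 + 2*a))
(9 + U(21))² = (9 + (5 + √((-7 + 21*(9 + 2*21))/(9 + 2*21))))² = (9 + (5 + √((-7 + 21*(9 + 42))/(9 + 42))))² = (9 + (5 + √((-7 + 21*51)/51)))² = (9 + (5 + √((-7 + 1071)/51)))² = (9 + (5 + √((1/51)*1064)))² = (9 + (5 + √(1064/51)))² = (9 + (5 + 2*√13566/51))² = (14 + 2*√13566/51)²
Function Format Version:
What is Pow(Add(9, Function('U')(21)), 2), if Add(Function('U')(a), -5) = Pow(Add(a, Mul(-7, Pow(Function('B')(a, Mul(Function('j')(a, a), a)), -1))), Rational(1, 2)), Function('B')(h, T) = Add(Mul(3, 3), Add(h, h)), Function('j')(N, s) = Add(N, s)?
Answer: Add(Rational(11060, 51), Mul(Rational(56, 51), Pow(13566, Rational(1, 2)))) ≈ 344.75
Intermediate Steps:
Function('B')(h, T) = Add(9, Mul(2, h))
Function('U')(a) = Add(5, Pow(Add(a, Mul(-7, Pow(Add(9, Mul(2, a)), -1))), Rational(1, 2)))
Pow(Add(9, Function('U')(21)), 2) = Pow(Add(9, Add(5, Pow(Mul(Pow(Add(9, Mul(2, 21)), -1), Add(-7, Mul(21, Add(9, Mul(2, 21))))), Rational(1, 2)))), 2) = Pow(Add(9, Add(5, Pow(Mul(Pow(Add(9, 42), -1), Add(-7, Mul(21, Add(9, 42)))), Rational(1, 2)))), 2) = Pow(Add(9, Add(5, Pow(Mul(Pow(51, -1), Add(-7, Mul(21, 51))), Rational(1, 2)))), 2) = Pow(Add(9, Add(5, Pow(Mul(Rational(1, 51), Add(-7, 1071)), Rational(1, 2)))), 2) = Pow(Add(9, Add(5, Pow(Mul(Rational(1, 51), 1064), Rational(1, 2)))), 2) = Pow(Add(9, Add(5, Pow(Rational(1064, 51), Rational(1, 2)))), 2) = Pow(Add(9, Add(5, Mul(Rational(2, 51), Pow(13566, Rational(1, 2))))), 2) = Pow(Add(14, Mul(Rational(2, 51), Pow(13566, Rational(1, 2)))), 2)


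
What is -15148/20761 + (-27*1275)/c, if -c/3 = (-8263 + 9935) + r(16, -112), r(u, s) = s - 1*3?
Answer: 23849671/3591653 ≈ 6.6403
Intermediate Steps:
r(u, s) = -3 + s (r(u, s) = s - 3 = -3 + s)
c = -4671 (c = -3*((-8263 + 9935) + (-3 - 112)) = -3*(1672 - 115) = -3*1557 = -4671)
-15148/20761 + (-27*1275)/c = -15148/20761 - 27*1275/(-4671) = -15148*1/20761 - 34425*(-1/4671) = -15148/20761 + 1275/173 = 23849671/3591653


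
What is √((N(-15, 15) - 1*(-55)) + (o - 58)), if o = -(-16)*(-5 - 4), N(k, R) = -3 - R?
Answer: I*√165 ≈ 12.845*I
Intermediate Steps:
o = -144 (o = -(-16)*(-9) = -4*36 = -144)
√((N(-15, 15) - 1*(-55)) + (o - 58)) = √(((-3 - 1*15) - 1*(-55)) + (-144 - 58)) = √(((-3 - 15) + 55) - 202) = √((-18 + 55) - 202) = √(37 - 202) = √(-165) = I*√165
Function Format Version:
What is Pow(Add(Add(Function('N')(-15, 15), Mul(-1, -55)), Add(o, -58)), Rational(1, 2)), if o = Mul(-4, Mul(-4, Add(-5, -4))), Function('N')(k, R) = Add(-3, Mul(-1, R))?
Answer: Mul(I, Pow(165, Rational(1, 2))) ≈ Mul(12.845, I)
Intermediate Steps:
o = -144 (o = Mul(-4, Mul(-4, -9)) = Mul(-4, 36) = -144)
Pow(Add(Add(Function('N')(-15, 15), Mul(-1, -55)), Add(o, -58)), Rational(1, 2)) = Pow(Add(Add(Add(-3, Mul(-1, 15)), Mul(-1, -55)), Add(-144, -58)), Rational(1, 2)) = Pow(Add(Add(Add(-3, -15), 55), -202), Rational(1, 2)) = Pow(Add(Add(-18, 55), -202), Rational(1, 2)) = Pow(Add(37, -202), Rational(1, 2)) = Pow(-165, Rational(1, 2)) = Mul(I, Pow(165, Rational(1, 2)))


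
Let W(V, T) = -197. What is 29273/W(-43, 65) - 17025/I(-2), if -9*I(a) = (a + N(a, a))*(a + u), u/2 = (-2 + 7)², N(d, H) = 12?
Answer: 1075619/6304 ≈ 170.62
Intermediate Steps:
u = 50 (u = 2*(-2 + 7)² = 2*5² = 2*25 = 50)
I(a) = -(12 + a)*(50 + a)/9 (I(a) = -(a + 12)*(a + 50)/9 = -(12 + a)*(50 + a)/9)
29273/W(-43, 65) - 17025/I(-2) = 29273/(-197) - 17025/(-200/3 - 62/9*(-2) - ⅑*(-2)²) = 29273*(-1/197) - 17025/(-200/3 + 124/9 - ⅑*4) = -29273/197 - 17025/(-200/3 + 124/9 - 4/9) = -29273/197 - 17025/(-160/3) = -29273/197 - 17025*(-3/160) = -29273/197 + 10215/32 = 1075619/6304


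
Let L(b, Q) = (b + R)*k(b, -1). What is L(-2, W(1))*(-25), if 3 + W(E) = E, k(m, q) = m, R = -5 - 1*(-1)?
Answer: -300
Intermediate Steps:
R = -4 (R = -5 + 1 = -4)
W(E) = -3 + E
L(b, Q) = b*(-4 + b) (L(b, Q) = (b - 4)*b = (-4 + b)*b = b*(-4 + b))
L(-2, W(1))*(-25) = -2*(-4 - 2)*(-25) = -2*(-6)*(-25) = 12*(-25) = -300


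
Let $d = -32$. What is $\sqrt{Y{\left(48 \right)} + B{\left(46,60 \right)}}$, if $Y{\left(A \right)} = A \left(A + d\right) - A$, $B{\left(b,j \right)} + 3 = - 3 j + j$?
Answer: $\sqrt{597} \approx 24.434$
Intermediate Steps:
$B{\left(b,j \right)} = -3 - 2 j$ ($B{\left(b,j \right)} = -3 + \left(- 3 j + j\right) = -3 - 2 j$)
$Y{\left(A \right)} = - A + A \left(-32 + A\right)$ ($Y{\left(A \right)} = A \left(A - 32\right) - A = A \left(-32 + A\right) - A = - A + A \left(-32 + A\right)$)
$\sqrt{Y{\left(48 \right)} + B{\left(46,60 \right)}} = \sqrt{48 \left(-33 + 48\right) - 123} = \sqrt{48 \cdot 15 - 123} = \sqrt{720 - 123} = \sqrt{597}$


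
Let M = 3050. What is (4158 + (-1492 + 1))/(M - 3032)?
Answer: 889/6 ≈ 148.17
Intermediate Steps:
(4158 + (-1492 + 1))/(M - 3032) = (4158 + (-1492 + 1))/(3050 - 3032) = (4158 - 1491)/18 = 2667*(1/18) = 889/6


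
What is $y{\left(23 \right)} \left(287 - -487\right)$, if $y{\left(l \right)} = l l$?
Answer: $409446$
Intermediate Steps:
$y{\left(l \right)} = l^{2}$
$y{\left(23 \right)} \left(287 - -487\right) = 23^{2} \left(287 - -487\right) = 529 \left(287 + 487\right) = 529 \cdot 774 = 409446$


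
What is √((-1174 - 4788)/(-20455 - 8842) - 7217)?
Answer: I*√6194278977639/29297 ≈ 84.952*I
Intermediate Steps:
√((-1174 - 4788)/(-20455 - 8842) - 7217) = √(-5962/(-29297) - 7217) = √(-5962*(-1/29297) - 7217) = √(5962/29297 - 7217) = √(-211430487/29297) = I*√6194278977639/29297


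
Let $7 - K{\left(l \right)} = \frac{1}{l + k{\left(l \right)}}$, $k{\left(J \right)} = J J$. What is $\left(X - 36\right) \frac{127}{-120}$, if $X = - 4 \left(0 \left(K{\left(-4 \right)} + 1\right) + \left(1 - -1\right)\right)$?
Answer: $\frac{1397}{30} \approx 46.567$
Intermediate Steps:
$k{\left(J \right)} = J^{2}$
$K{\left(l \right)} = 7 - \frac{1}{l + l^{2}}$
$X = -8$ ($X = - 4 \left(0 \left(\frac{-1 + 7 \left(-4\right) + 7 \left(-4\right)^{2}}{\left(-4\right) \left(1 - 4\right)} + 1\right) + \left(1 - -1\right)\right) = - 4 \left(0 \left(- \frac{-1 - 28 + 7 \cdot 16}{4 \left(-3\right)} + 1\right) + \left(1 + 1\right)\right) = - 4 \left(0 \left(\left(- \frac{1}{4}\right) \left(- \frac{1}{3}\right) \left(-1 - 28 + 112\right) + 1\right) + 2\right) = - 4 \left(0 \left(\left(- \frac{1}{4}\right) \left(- \frac{1}{3}\right) 83 + 1\right) + 2\right) = - 4 \left(0 \left(\frac{83}{12} + 1\right) + 2\right) = - 4 \left(0 \cdot \frac{95}{12} + 2\right) = - 4 \left(0 + 2\right) = \left(-4\right) 2 = -8$)
$\left(X - 36\right) \frac{127}{-120} = \left(-8 - 36\right) \frac{127}{-120} = - 44 \cdot 127 \left(- \frac{1}{120}\right) = \left(-44\right) \left(- \frac{127}{120}\right) = \frac{1397}{30}$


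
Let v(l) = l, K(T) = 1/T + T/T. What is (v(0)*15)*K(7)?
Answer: 0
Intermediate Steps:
K(T) = 1 + 1/T (K(T) = 1/T + 1 = 1 + 1/T)
(v(0)*15)*K(7) = (0*15)*((1 + 7)/7) = 0*((1/7)*8) = 0*(8/7) = 0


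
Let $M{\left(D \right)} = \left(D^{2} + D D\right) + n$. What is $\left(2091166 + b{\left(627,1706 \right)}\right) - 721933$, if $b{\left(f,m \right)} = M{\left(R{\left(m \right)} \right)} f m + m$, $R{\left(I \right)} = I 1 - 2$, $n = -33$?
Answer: $6211741467677$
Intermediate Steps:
$R{\left(I \right)} = -2 + I$ ($R{\left(I \right)} = I - 2 = -2 + I$)
$M{\left(D \right)} = -33 + 2 D^{2}$ ($M{\left(D \right)} = \left(D^{2} + D D\right) - 33 = \left(D^{2} + D^{2}\right) - 33 = 2 D^{2} - 33 = -33 + 2 D^{2}$)
$b{\left(f,m \right)} = m + f m \left(-33 + 2 \left(-2 + m\right)^{2}\right)$ ($b{\left(f,m \right)} = \left(-33 + 2 \left(-2 + m\right)^{2}\right) f m + m = f \left(-33 + 2 \left(-2 + m\right)^{2}\right) m + m = f m \left(-33 + 2 \left(-2 + m\right)^{2}\right) + m = m + f m \left(-33 + 2 \left(-2 + m\right)^{2}\right)$)
$\left(2091166 + b{\left(627,1706 \right)}\right) - 721933 = \left(2091166 + 1706 \left(1 + 627 \left(-33 + 2 \left(-2 + 1706\right)^{2}\right)\right)\right) - 721933 = \left(2091166 + 1706 \left(1 + 627 \left(-33 + 2 \cdot 1704^{2}\right)\right)\right) - 721933 = \left(2091166 + 1706 \left(1 + 627 \left(-33 + 2 \cdot 2903616\right)\right)\right) - 721933 = \left(2091166 + 1706 \left(1 + 627 \left(-33 + 5807232\right)\right)\right) - 721933 = \left(2091166 + 1706 \left(1 + 627 \cdot 5807199\right)\right) - 721933 = \left(2091166 + 1706 \left(1 + 3641113773\right)\right) - 721933 = \left(2091166 + 1706 \cdot 3641113774\right) - 721933 = \left(2091166 + 6211740098444\right) - 721933 = 6211742189610 - 721933 = 6211741467677$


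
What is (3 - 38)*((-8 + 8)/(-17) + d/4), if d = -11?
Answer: 385/4 ≈ 96.250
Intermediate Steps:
(3 - 38)*((-8 + 8)/(-17) + d/4) = (3 - 38)*((-8 + 8)/(-17) - 11/4) = -35*(0*(-1/17) - 11*1/4) = -35*(0 - 11/4) = -35*(-11/4) = 385/4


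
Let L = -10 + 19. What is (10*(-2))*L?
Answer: -180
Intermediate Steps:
L = 9
(10*(-2))*L = (10*(-2))*9 = -20*9 = -180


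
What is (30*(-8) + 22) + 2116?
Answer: 1898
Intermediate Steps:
(30*(-8) + 22) + 2116 = (-240 + 22) + 2116 = -218 + 2116 = 1898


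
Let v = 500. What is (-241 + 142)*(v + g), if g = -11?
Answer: -48411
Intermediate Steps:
(-241 + 142)*(v + g) = (-241 + 142)*(500 - 11) = -99*489 = -48411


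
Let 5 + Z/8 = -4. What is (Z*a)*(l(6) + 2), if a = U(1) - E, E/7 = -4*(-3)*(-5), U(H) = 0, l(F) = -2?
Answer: 0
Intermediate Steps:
Z = -72 (Z = -40 + 8*(-4) = -40 - 32 = -72)
E = -420 (E = 7*(-4*(-3)*(-5)) = 7*(12*(-5)) = 7*(-60) = -420)
a = 420 (a = 0 - 1*(-420) = 0 + 420 = 420)
(Z*a)*(l(6) + 2) = (-72*420)*(-2 + 2) = -30240*0 = 0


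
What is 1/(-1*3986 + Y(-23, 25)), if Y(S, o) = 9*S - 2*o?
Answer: -1/4243 ≈ -0.00023568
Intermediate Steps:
Y(S, o) = -2*o + 9*S
1/(-1*3986 + Y(-23, 25)) = 1/(-1*3986 + (-2*25 + 9*(-23))) = 1/(-3986 + (-50 - 207)) = 1/(-3986 - 257) = 1/(-4243) = -1/4243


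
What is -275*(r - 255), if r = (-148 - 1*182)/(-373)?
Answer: 26065875/373 ≈ 69882.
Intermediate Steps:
r = 330/373 (r = (-148 - 182)*(-1/373) = -330*(-1/373) = 330/373 ≈ 0.88472)
-275*(r - 255) = -275*(330/373 - 255) = -275*(-94785/373) = 26065875/373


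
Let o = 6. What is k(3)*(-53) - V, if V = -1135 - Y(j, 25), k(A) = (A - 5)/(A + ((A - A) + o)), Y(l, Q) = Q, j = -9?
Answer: 10546/9 ≈ 1171.8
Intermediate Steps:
k(A) = (-5 + A)/(6 + A) (k(A) = (A - 5)/(A + ((A - A) + 6)) = (-5 + A)/(A + (0 + 6)) = (-5 + A)/(A + 6) = (-5 + A)/(6 + A))
V = -1160 (V = -1135 - 1*25 = -1135 - 25 = -1160)
k(3)*(-53) - V = ((-5 + 3)/(6 + 3))*(-53) - 1*(-1160) = (-2/9)*(-53) + 1160 = ((⅑)*(-2))*(-53) + 1160 = -2/9*(-53) + 1160 = 106/9 + 1160 = 10546/9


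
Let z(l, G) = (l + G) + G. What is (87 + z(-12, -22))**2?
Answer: 961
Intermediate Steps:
z(l, G) = l + 2*G (z(l, G) = (G + l) + G = l + 2*G)
(87 + z(-12, -22))**2 = (87 + (-12 + 2*(-22)))**2 = (87 + (-12 - 44))**2 = (87 - 56)**2 = 31**2 = 961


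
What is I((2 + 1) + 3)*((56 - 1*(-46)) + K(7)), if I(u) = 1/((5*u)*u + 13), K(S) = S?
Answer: 109/193 ≈ 0.56477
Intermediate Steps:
I(u) = 1/(13 + 5*u**2) (I(u) = 1/(5*u**2 + 13) = 1/(13 + 5*u**2))
I((2 + 1) + 3)*((56 - 1*(-46)) + K(7)) = ((56 - 1*(-46)) + 7)/(13 + 5*((2 + 1) + 3)**2) = ((56 + 46) + 7)/(13 + 5*(3 + 3)**2) = (102 + 7)/(13 + 5*6**2) = 109/(13 + 5*36) = 109/(13 + 180) = 109/193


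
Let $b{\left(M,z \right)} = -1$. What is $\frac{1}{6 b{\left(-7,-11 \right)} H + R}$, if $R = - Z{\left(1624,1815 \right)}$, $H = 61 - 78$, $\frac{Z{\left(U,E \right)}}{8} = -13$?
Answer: $\frac{1}{206} \approx 0.0048544$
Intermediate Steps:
$Z{\left(U,E \right)} = -104$ ($Z{\left(U,E \right)} = 8 \left(-13\right) = -104$)
$H = -17$
$R = 104$ ($R = \left(-1\right) \left(-104\right) = 104$)
$\frac{1}{6 b{\left(-7,-11 \right)} H + R} = \frac{1}{6 \left(-1\right) \left(-17\right) + 104} = \frac{1}{\left(-6\right) \left(-17\right) + 104} = \frac{1}{102 + 104} = \frac{1}{206}$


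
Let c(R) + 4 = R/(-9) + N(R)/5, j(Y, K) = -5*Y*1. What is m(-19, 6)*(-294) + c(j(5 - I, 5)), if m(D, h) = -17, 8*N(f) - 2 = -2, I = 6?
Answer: 44941/9 ≈ 4993.4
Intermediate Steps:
N(f) = 0 (N(f) = ¼ + (⅛)*(-2) = ¼ - ¼ = 0)
j(Y, K) = -5*Y
c(R) = -4 - R/9 (c(R) = -4 + (R/(-9) + 0/5) = -4 + (R*(-⅑) + 0*(⅕)) = -4 + (-R/9 + 0) = -4 - R/9)
m(-19, 6)*(-294) + c(j(5 - I, 5)) = -17*(-294) + (-4 - (-5)*(5 - 1*6)/9) = 4998 + (-4 - (-5)*(5 - 6)/9) = 4998 + (-4 - (-5)*(-1)/9) = 4998 + (-4 - ⅑*5) = 4998 + (-4 - 5/9) = 4998 - 41/9 = 44941/9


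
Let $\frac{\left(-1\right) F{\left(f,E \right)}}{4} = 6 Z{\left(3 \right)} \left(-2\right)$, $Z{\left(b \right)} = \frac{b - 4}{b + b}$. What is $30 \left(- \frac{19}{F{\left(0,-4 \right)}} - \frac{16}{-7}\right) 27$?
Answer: $\frac{105705}{28} \approx 3775.2$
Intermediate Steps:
$Z{\left(b \right)} = \frac{-4 + b}{2 b}$
$F{\left(f,E \right)} = -8$ ($F{\left(f,E \right)} = - 4 \cdot 6 \frac{-4 + 3}{2 \cdot 3} \left(-2\right) = - 4 \cdot 6 \cdot \frac{1}{2} \cdot \frac{1}{3} \left(-1\right) \left(-2\right) = - 4 \cdot 6 \left(- \frac{1}{6}\right) \left(-2\right) = - 4 \left(\left(-1\right) \left(-2\right)\right) = \left(-4\right) 2 = -8$)
$30 \left(- \frac{19}{F{\left(0,-4 \right)}} - \frac{16}{-7}\right) 27 = 30 \left(- \frac{19}{-8} - \frac{16}{-7}\right) 27 = 30 \left(\left(-19\right) \left(- \frac{1}{8}\right) - - \frac{16}{7}\right) 27 = 30 \left(\frac{19}{8} + \frac{16}{7}\right) 27 = 30 \cdot \frac{261}{56} \cdot 27 = \frac{3915}{28} \cdot 27 = \frac{105705}{28}$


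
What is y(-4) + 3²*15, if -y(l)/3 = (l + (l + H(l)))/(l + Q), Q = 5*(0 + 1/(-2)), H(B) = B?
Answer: 1683/13 ≈ 129.46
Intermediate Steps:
Q = -5/2 (Q = 5*(0 - ½) = 5*(-½) = -5/2 ≈ -2.5000)
y(l) = -9*l/(-5/2 + l) (y(l) = -3*(l + (l + l))/(l - 5/2) = -3*(l + 2*l)/(-5/2 + l) = -3*3*l/(-5/2 + l) = -9*l/(-5/2 + l))
y(-4) + 3²*15 = -18*(-4)/(-5 + 2*(-4)) + 3²*15 = -18*(-4)/(-5 - 8) + 9*15 = -18*(-4)/(-13) + 135 = -18*(-4)*(-1/13) + 135 = -72/13 + 135 = 1683/13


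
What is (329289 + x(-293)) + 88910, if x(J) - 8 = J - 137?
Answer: 417777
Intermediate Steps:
x(J) = -129 + J (x(J) = 8 + (J - 137) = 8 + (-137 + J) = -129 + J)
(329289 + x(-293)) + 88910 = (329289 + (-129 - 293)) + 88910 = (329289 - 422) + 88910 = 328867 + 88910 = 417777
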